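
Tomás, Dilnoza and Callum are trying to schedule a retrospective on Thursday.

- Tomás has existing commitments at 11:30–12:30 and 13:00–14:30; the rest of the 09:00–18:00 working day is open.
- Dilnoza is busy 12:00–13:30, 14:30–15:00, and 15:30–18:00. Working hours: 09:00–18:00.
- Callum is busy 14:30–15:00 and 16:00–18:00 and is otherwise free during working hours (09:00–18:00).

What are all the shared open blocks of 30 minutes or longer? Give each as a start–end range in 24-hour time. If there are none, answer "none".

Tomás free within 09:00–18:00: 09:00–11:30, 12:30–13:00, 14:30–18:00.
Dilnoza free within 09:00–18:00: 09:00–12:00, 13:30–14:30, 15:00–15:30.
Callum free within 09:00–18:00: 09:00–14:30, 15:00–16:00.
Tomás ∩ Dilnoza: 09:00–11:30, 15:00–15:30.
Tomás ∩ Dilnoza ∩ Callum: 09:00–11:30, 15:00–15:30.
Windows ≥ 30 min: 09:00–11:30, 15:00–15:30.

09:00–11:30, 15:00–15:30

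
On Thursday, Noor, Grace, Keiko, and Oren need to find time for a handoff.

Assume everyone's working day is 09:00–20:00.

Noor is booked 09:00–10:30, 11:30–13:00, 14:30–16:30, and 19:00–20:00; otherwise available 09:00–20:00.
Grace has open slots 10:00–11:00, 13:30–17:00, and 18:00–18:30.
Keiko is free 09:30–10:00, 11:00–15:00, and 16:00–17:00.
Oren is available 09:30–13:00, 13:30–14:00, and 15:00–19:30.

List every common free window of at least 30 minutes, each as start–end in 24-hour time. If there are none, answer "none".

13:30–14:00, 16:30–17:00

Noor free within 09:00–20:00: 10:30–11:30, 13:00–14:30, 16:30–19:00.
Noor ∩ Grace: 10:30–11:00, 13:30–14:30, 16:30–17:00, 18:00–18:30.
Noor ∩ Grace ∩ Keiko: 13:30–14:30, 16:30–17:00.
Noor ∩ Grace ∩ Keiko ∩ Oren: 13:30–14:00, 16:30–17:00.
Windows ≥ 30 min: 13:30–14:00, 16:30–17:00.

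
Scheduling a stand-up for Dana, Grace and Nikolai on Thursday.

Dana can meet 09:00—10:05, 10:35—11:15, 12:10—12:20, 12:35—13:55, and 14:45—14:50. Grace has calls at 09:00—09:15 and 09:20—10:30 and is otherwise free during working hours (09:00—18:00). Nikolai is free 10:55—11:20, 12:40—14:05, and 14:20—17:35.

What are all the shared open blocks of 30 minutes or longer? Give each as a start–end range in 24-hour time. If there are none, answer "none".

Grace free within 09:00–18:00: 09:15–09:20, 10:30–18:00.
Dana ∩ Grace: 09:15–09:20, 10:35–11:15, 12:10–12:20, 12:35–13:55, 14:45–14:50.
Dana ∩ Grace ∩ Nikolai: 10:55–11:15, 12:40–13:55, 14:45–14:50.
Windows ≥ 30 min: 12:40–13:55.

12:40–13:55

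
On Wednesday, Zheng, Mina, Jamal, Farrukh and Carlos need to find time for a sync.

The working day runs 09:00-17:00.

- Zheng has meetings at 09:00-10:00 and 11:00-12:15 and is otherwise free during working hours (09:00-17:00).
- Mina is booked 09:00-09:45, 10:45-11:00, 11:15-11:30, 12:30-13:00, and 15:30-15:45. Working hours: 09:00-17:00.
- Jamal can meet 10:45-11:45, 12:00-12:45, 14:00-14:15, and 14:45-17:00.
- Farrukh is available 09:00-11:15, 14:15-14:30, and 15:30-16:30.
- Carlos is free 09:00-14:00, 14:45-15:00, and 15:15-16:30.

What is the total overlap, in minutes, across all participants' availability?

45 minutes

Zheng free within 09:00–17:00: 10:00–11:00, 12:15–17:00.
Mina free within 09:00–17:00: 09:45–10:45, 11:00–11:15, 11:30–12:30, 13:00–15:30, 15:45–17:00.
Zheng ∩ Mina: 10:00–10:45, 12:15–12:30, 13:00–15:30, 15:45–17:00.
Zheng ∩ Mina ∩ Jamal: 12:15–12:30, 14:00–14:15, 14:45–15:30, 15:45–17:00.
Zheng ∩ Mina ∩ Jamal ∩ Farrukh: 15:45–16:30.
Zheng ∩ Mina ∩ Jamal ∩ Farrukh ∩ Carlos: 15:45–16:30.
Total common minutes: 45.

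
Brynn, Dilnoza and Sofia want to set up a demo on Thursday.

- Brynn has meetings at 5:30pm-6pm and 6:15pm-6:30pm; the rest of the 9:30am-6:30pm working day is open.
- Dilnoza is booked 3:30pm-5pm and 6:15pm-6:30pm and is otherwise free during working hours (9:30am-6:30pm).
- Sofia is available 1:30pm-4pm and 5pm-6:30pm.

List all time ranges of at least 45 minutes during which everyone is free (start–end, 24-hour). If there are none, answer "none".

13:30–15:30

Brynn free within 09:30–18:30: 09:30–17:30, 18:00–18:15.
Dilnoza free within 09:30–18:30: 09:30–15:30, 17:00–18:15.
Brynn ∩ Dilnoza: 09:30–15:30, 17:00–17:30, 18:00–18:15.
Brynn ∩ Dilnoza ∩ Sofia: 13:30–15:30, 17:00–17:30, 18:00–18:15.
Windows ≥ 45 min: 13:30–15:30.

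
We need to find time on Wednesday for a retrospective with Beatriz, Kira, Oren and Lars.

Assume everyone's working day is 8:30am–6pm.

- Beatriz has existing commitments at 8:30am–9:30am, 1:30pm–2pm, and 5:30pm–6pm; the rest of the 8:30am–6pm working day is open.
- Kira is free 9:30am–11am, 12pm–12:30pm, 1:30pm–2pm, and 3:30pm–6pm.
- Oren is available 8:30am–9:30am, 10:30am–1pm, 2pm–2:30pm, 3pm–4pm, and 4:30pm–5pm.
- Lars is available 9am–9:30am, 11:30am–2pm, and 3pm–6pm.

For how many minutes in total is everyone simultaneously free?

Beatriz free within 08:30–18:00: 09:30–13:30, 14:00–17:30.
Beatriz ∩ Kira: 09:30–11:00, 12:00–12:30, 15:30–17:30.
Beatriz ∩ Kira ∩ Oren: 10:30–11:00, 12:00–12:30, 15:30–16:00, 16:30–17:00.
Beatriz ∩ Kira ∩ Oren ∩ Lars: 12:00–12:30, 15:30–16:00, 16:30–17:00.
Total common minutes: 30 + 30 + 30 = 90.

90 minutes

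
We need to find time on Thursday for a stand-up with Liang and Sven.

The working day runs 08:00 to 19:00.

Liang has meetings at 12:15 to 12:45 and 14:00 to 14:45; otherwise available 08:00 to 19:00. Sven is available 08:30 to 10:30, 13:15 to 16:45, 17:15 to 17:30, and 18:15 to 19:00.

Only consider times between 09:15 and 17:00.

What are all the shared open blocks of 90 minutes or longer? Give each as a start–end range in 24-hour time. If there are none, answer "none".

14:45–16:45

Liang free within 08:00–19:00: 08:00–12:15, 12:45–14:00, 14:45–19:00.
Liang ∩ Sven: 08:30–10:30, 13:15–14:00, 14:45–16:45, 17:15–17:30, 18:15–19:00.
Restricted to 09:15–17:00: 09:15–10:30, 13:15–14:00, 14:45–16:45.
Windows ≥ 90 min: 14:45–16:45.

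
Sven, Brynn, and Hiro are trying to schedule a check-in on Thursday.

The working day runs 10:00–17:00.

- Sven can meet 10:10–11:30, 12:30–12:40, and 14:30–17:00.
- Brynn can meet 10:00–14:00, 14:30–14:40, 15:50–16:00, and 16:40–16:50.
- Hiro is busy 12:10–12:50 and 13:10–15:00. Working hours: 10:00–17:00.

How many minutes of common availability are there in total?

Hiro free within 10:00–17:00: 10:00–12:10, 12:50–13:10, 15:00–17:00.
Sven ∩ Brynn: 10:10–11:30, 12:30–12:40, 14:30–14:40, 15:50–16:00, 16:40–16:50.
Sven ∩ Brynn ∩ Hiro: 10:10–11:30, 15:50–16:00, 16:40–16:50.
Total common minutes: 80 + 10 + 10 = 100.

100 minutes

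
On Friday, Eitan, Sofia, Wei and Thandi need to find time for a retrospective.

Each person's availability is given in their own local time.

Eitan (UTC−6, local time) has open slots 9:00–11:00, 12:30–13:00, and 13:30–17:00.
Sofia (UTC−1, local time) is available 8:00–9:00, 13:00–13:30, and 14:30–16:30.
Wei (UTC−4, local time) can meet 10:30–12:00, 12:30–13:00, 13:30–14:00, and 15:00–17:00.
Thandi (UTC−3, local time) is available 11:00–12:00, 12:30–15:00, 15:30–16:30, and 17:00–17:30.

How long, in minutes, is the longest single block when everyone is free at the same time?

30 minutes

Eitan → UTC: 15:00–17:00, 18:30–19:00, 19:30–23:00.
Sofia → UTC: 09:00–10:00, 14:00–14:30, 15:30–17:30.
Wei → UTC: 14:30–16:00, 16:30–17:00, 17:30–18:00, 19:00–21:00.
Thandi → UTC: 14:00–15:00, 15:30–18:00, 18:30–19:30, 20:00–20:30.
Eitan ∩ Sofia: 15:30–17:00.
Eitan ∩ Sofia ∩ Wei: 15:30–16:00, 16:30–17:00.
Eitan ∩ Sofia ∩ Wei ∩ Thandi: 15:30–16:00, 16:30–17:00.
Common window lengths: 30, 30 min; longest is 30.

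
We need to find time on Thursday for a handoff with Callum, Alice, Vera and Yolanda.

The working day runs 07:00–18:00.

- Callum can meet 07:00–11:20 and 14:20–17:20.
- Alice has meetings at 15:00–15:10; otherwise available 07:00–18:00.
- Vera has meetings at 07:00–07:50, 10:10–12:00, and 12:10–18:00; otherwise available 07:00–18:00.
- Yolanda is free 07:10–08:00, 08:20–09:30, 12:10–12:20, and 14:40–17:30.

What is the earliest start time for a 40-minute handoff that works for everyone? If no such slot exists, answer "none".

08:20

Alice free within 07:00–18:00: 07:00–15:00, 15:10–18:00.
Vera free within 07:00–18:00: 07:50–10:10, 12:00–12:10.
Callum ∩ Alice: 07:00–11:20, 14:20–15:00, 15:10–17:20.
Callum ∩ Alice ∩ Vera: 07:50–10:10.
Callum ∩ Alice ∩ Vera ∩ Yolanda: 07:50–08:00, 08:20–09:30.
Windows ≥ 40 min: 08:20–09:30.
Earliest such window starts at 08:20.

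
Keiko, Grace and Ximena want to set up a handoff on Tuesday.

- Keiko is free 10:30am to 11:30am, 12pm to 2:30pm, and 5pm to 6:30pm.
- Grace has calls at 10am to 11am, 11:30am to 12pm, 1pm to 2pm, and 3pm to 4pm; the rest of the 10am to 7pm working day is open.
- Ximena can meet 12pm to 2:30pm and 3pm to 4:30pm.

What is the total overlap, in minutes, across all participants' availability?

90 minutes

Grace free within 10:00–19:00: 11:00–11:30, 12:00–13:00, 14:00–15:00, 16:00–19:00.
Keiko ∩ Grace: 11:00–11:30, 12:00–13:00, 14:00–14:30, 17:00–18:30.
Keiko ∩ Grace ∩ Ximena: 12:00–13:00, 14:00–14:30.
Total common minutes: 60 + 30 = 90.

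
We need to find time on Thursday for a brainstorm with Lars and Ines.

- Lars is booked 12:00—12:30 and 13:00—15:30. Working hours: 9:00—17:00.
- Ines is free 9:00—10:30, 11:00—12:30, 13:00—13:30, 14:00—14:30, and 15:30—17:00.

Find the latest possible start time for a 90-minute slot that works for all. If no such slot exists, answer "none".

15:30

Lars free within 09:00–17:00: 09:00–12:00, 12:30–13:00, 15:30–17:00.
Lars ∩ Ines: 09:00–10:30, 11:00–12:00, 15:30–17:00.
Windows ≥ 90 min: 09:00–10:30, 15:30–17:00.
Latest start in the last window 15:30–17:00 is 17:00 − 90 min = 15:30.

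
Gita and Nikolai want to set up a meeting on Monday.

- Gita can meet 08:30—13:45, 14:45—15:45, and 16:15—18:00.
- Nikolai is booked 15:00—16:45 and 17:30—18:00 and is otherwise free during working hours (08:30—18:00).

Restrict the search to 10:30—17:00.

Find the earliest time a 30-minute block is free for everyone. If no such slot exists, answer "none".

10:30

Nikolai free within 08:30–18:00: 08:30–15:00, 16:45–17:30.
Gita ∩ Nikolai: 08:30–13:45, 14:45–15:00, 16:45–17:30.
Restricted to 10:30–17:00: 10:30–13:45, 14:45–15:00, 16:45–17:00.
Windows ≥ 30 min: 10:30–13:45.
Earliest such window starts at 10:30.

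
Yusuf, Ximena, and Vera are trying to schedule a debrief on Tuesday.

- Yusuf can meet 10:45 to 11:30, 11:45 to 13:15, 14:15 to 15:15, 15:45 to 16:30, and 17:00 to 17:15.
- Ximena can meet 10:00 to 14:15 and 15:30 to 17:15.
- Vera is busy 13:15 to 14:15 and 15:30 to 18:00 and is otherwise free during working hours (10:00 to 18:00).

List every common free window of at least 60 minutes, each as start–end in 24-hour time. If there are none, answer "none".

Vera free within 10:00–18:00: 10:00–13:15, 14:15–15:30.
Yusuf ∩ Ximena: 10:45–11:30, 11:45–13:15, 15:45–16:30, 17:00–17:15.
Yusuf ∩ Ximena ∩ Vera: 10:45–11:30, 11:45–13:15.
Windows ≥ 60 min: 11:45–13:15.

11:45–13:15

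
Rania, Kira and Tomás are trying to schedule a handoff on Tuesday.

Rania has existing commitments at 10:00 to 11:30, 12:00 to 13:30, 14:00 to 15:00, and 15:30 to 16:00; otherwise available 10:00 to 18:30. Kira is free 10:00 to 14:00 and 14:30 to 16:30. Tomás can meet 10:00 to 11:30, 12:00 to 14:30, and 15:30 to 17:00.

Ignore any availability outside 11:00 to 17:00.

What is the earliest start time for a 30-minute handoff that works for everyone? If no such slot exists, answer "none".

Rania free within 10:00–18:30: 11:30–12:00, 13:30–14:00, 15:00–15:30, 16:00–18:30.
Rania ∩ Kira: 11:30–12:00, 13:30–14:00, 15:00–15:30, 16:00–16:30.
Rania ∩ Kira ∩ Tomás: 13:30–14:00, 16:00–16:30.
Restricted to 11:00–17:00: 13:30–14:00, 16:00–16:30.
Windows ≥ 30 min: 13:30–14:00, 16:00–16:30.
Earliest such window starts at 13:30.

13:30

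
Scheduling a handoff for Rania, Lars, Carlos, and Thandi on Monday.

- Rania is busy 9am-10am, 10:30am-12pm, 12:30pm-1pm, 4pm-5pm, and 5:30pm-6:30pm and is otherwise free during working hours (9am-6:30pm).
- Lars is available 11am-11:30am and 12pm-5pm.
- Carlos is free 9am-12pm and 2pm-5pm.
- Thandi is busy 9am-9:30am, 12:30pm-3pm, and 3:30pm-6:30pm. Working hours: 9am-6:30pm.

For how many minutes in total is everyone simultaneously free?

Rania free within 09:00–18:30: 10:00–10:30, 12:00–12:30, 13:00–16:00, 17:00–17:30.
Thandi free within 09:00–18:30: 09:30–12:30, 15:00–15:30.
Rania ∩ Lars: 12:00–12:30, 13:00–16:00.
Rania ∩ Lars ∩ Carlos: 14:00–16:00.
Rania ∩ Lars ∩ Carlos ∩ Thandi: 15:00–15:30.
Total common minutes: 30.

30 minutes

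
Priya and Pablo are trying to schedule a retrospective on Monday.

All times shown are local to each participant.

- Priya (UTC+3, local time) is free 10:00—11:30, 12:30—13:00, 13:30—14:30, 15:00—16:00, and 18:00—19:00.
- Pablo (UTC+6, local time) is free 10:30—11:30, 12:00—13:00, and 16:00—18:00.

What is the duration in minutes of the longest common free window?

60 minutes

Priya → UTC: 07:00–08:30, 09:30–10:00, 10:30–11:30, 12:00–13:00, 15:00–16:00.
Pablo → UTC: 04:30–05:30, 06:00–07:00, 10:00–12:00.
Priya ∩ Pablo: 10:30–11:30.
Single common window of 60 minutes.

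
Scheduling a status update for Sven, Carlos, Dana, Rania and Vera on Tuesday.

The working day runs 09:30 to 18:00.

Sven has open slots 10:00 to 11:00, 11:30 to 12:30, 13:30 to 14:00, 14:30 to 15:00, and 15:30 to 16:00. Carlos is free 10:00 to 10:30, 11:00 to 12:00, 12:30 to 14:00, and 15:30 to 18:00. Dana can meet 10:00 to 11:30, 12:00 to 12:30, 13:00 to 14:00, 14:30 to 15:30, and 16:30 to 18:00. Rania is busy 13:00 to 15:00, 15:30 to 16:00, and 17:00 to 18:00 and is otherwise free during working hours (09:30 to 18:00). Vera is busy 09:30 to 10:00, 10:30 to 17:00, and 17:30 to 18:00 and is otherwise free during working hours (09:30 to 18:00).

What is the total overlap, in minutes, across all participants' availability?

Rania free within 09:30–18:00: 09:30–13:00, 15:00–15:30, 16:00–17:00.
Vera free within 09:30–18:00: 10:00–10:30, 17:00–17:30.
Sven ∩ Carlos: 10:00–10:30, 11:30–12:00, 13:30–14:00, 15:30–16:00.
Sven ∩ Carlos ∩ Dana: 10:00–10:30, 13:30–14:00.
Sven ∩ Carlos ∩ Dana ∩ Rania: 10:00–10:30.
Sven ∩ Carlos ∩ Dana ∩ Rania ∩ Vera: 10:00–10:30.
Total common minutes: 30.

30 minutes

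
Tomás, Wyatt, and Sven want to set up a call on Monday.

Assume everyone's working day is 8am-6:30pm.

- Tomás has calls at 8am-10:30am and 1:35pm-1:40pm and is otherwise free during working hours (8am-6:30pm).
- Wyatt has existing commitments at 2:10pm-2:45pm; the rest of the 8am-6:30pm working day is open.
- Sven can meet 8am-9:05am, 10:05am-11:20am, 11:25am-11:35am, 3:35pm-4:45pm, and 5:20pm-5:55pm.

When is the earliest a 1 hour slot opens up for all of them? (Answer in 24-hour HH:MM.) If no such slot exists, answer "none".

Tomás free within 08:00–18:30: 10:30–13:35, 13:40–18:30.
Wyatt free within 08:00–18:30: 08:00–14:10, 14:45–18:30.
Tomás ∩ Wyatt: 10:30–13:35, 13:40–14:10, 14:45–18:30.
Tomás ∩ Wyatt ∩ Sven: 10:30–11:20, 11:25–11:35, 15:35–16:45, 17:20–17:55.
Windows ≥ 60 min: 15:35–16:45.
Earliest such window starts at 15:35.

15:35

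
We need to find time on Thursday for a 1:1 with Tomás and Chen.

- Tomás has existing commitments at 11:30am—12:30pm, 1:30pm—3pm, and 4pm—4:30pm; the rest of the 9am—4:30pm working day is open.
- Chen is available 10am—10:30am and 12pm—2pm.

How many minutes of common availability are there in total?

90 minutes

Tomás free within 09:00–16:30: 09:00–11:30, 12:30–13:30, 15:00–16:00.
Tomás ∩ Chen: 10:00–10:30, 12:30–13:30.
Total common minutes: 30 + 60 = 90.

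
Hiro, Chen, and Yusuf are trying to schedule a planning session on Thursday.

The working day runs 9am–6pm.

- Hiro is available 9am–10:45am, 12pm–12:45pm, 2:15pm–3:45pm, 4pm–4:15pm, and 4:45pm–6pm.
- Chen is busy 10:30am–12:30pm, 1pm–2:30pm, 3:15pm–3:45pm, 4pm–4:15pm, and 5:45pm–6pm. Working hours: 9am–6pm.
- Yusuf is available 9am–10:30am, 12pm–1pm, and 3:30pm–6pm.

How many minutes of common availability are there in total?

Chen free within 09:00–18:00: 09:00–10:30, 12:30–13:00, 14:30–15:15, 15:45–16:00, 16:15–17:45.
Hiro ∩ Chen: 09:00–10:30, 12:30–12:45, 14:30–15:15, 16:45–17:45.
Hiro ∩ Chen ∩ Yusuf: 09:00–10:30, 12:30–12:45, 16:45–17:45.
Total common minutes: 90 + 15 + 60 = 165.

165 minutes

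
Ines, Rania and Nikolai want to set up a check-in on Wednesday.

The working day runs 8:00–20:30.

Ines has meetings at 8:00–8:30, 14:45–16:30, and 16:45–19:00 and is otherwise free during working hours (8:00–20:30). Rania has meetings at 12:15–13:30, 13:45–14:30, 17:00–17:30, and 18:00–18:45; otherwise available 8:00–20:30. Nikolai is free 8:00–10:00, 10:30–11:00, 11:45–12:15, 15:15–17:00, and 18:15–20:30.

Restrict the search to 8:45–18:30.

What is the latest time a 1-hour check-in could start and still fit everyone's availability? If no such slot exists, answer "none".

Ines free within 08:00–20:30: 08:30–14:45, 16:30–16:45, 19:00–20:30.
Rania free within 08:00–20:30: 08:00–12:15, 13:30–13:45, 14:30–17:00, 17:30–18:00, 18:45–20:30.
Ines ∩ Rania: 08:30–12:15, 13:30–13:45, 14:30–14:45, 16:30–16:45, 19:00–20:30.
Ines ∩ Rania ∩ Nikolai: 08:30–10:00, 10:30–11:00, 11:45–12:15, 16:30–16:45, 19:00–20:30.
Restricted to 08:45–18:30: 08:45–10:00, 10:30–11:00, 11:45–12:15, 16:30–16:45.
Windows ≥ 60 min: 08:45–10:00.
Latest start in the last window 08:45–10:00 is 10:00 − 60 min = 09:00.

09:00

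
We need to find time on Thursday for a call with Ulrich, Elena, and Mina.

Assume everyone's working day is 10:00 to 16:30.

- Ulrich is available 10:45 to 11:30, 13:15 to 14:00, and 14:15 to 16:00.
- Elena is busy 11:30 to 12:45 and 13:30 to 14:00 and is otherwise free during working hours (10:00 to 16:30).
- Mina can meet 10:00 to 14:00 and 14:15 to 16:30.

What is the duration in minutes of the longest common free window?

Elena free within 10:00–16:30: 10:00–11:30, 12:45–13:30, 14:00–16:30.
Ulrich ∩ Elena: 10:45–11:30, 13:15–13:30, 14:15–16:00.
Ulrich ∩ Elena ∩ Mina: 10:45–11:30, 13:15–13:30, 14:15–16:00.
Common window lengths: 45, 15, 105 min; longest is 105.

105 minutes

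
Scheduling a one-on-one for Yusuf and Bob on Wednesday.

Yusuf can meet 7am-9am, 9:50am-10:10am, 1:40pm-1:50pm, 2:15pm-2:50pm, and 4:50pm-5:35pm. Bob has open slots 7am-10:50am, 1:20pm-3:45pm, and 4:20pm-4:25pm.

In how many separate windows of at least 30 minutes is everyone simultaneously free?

2

Yusuf ∩ Bob: 07:00–09:00, 09:50–10:10, 13:40–13:50, 14:15–14:50.
Windows ≥ 30 min: 07:00–09:00, 14:15–14:50.
That's 2 windows.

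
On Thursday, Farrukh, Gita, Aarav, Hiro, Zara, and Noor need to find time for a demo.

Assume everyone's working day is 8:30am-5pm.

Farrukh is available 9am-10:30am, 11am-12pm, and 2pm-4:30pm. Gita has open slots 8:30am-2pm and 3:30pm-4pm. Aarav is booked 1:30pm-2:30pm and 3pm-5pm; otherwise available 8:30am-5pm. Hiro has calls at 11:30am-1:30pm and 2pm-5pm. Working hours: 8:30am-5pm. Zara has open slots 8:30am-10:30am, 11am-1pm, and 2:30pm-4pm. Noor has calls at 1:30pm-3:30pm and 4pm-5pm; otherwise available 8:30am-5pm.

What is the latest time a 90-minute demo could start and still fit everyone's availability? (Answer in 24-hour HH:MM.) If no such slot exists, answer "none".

09:00

Aarav free within 08:30–17:00: 08:30–13:30, 14:30–15:00.
Hiro free within 08:30–17:00: 08:30–11:30, 13:30–14:00.
Noor free within 08:30–17:00: 08:30–13:30, 15:30–16:00.
Farrukh ∩ Gita: 09:00–10:30, 11:00–12:00, 15:30–16:00.
Farrukh ∩ Gita ∩ Aarav: 09:00–10:30, 11:00–12:00.
Farrukh ∩ Gita ∩ Aarav ∩ Hiro: 09:00–10:30, 11:00–11:30.
Farrukh ∩ Gita ∩ Aarav ∩ Hiro ∩ Zara: 09:00–10:30, 11:00–11:30.
Farrukh ∩ Gita ∩ Aarav ∩ Hiro ∩ Zara ∩ Noor: 09:00–10:30, 11:00–11:30.
Windows ≥ 90 min: 09:00–10:30.
Latest start in the last window 09:00–10:30 is 10:30 − 90 min = 09:00.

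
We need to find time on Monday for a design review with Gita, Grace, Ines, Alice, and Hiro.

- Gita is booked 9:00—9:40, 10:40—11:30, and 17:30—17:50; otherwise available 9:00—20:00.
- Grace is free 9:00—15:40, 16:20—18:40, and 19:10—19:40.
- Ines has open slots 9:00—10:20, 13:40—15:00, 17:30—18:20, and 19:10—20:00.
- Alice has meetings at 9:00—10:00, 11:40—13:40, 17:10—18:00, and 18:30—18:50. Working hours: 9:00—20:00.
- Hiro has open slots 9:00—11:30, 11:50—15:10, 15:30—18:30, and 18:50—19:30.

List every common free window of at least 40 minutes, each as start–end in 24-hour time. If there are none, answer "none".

13:40–15:00

Gita free within 09:00–20:00: 09:40–10:40, 11:30–17:30, 17:50–20:00.
Alice free within 09:00–20:00: 10:00–11:40, 13:40–17:10, 18:00–18:30, 18:50–20:00.
Gita ∩ Grace: 09:40–10:40, 11:30–15:40, 16:20–17:30, 17:50–18:40, 19:10–19:40.
Gita ∩ Grace ∩ Ines: 09:40–10:20, 13:40–15:00, 17:50–18:20, 19:10–19:40.
Gita ∩ Grace ∩ Ines ∩ Alice: 10:00–10:20, 13:40–15:00, 18:00–18:20, 19:10–19:40.
Gita ∩ Grace ∩ Ines ∩ Alice ∩ Hiro: 10:00–10:20, 13:40–15:00, 18:00–18:20, 19:10–19:30.
Windows ≥ 40 min: 13:40–15:00.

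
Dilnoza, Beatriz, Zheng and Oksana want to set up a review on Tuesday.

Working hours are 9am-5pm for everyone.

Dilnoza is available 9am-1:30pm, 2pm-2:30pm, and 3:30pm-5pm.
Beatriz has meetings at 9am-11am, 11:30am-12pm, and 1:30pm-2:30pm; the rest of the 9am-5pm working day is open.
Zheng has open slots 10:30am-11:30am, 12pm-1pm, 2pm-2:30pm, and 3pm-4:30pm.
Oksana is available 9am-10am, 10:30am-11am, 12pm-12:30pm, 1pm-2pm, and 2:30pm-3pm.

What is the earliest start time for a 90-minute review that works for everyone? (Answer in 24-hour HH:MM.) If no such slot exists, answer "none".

Beatriz free within 09:00–17:00: 11:00–11:30, 12:00–13:30, 14:30–17:00.
Dilnoza ∩ Beatriz: 11:00–11:30, 12:00–13:30, 15:30–17:00.
Dilnoza ∩ Beatriz ∩ Zheng: 11:00–11:30, 12:00–13:00, 15:30–16:30.
Dilnoza ∩ Beatriz ∩ Zheng ∩ Oksana: 12:00–12:30.
Windows ≥ 90 min: (none).

none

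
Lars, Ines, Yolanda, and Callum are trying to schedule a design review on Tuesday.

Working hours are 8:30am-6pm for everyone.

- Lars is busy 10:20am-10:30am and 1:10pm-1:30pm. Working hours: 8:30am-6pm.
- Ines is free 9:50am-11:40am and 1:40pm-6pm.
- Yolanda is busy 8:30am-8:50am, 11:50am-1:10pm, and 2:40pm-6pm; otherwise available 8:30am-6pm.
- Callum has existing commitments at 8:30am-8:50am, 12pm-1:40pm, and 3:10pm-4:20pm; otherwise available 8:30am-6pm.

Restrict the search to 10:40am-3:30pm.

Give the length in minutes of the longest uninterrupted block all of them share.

Lars free within 08:30–18:00: 08:30–10:20, 10:30–13:10, 13:30–18:00.
Yolanda free within 08:30–18:00: 08:50–11:50, 13:10–14:40.
Callum free within 08:30–18:00: 08:50–12:00, 13:40–15:10, 16:20–18:00.
Lars ∩ Ines: 09:50–10:20, 10:30–11:40, 13:40–18:00.
Lars ∩ Ines ∩ Yolanda: 09:50–10:20, 10:30–11:40, 13:40–14:40.
Lars ∩ Ines ∩ Yolanda ∩ Callum: 09:50–10:20, 10:30–11:40, 13:40–14:40.
Restricted to 10:40–15:30: 10:40–11:40, 13:40–14:40.
Common window lengths: 60, 60 min; longest is 60.

60 minutes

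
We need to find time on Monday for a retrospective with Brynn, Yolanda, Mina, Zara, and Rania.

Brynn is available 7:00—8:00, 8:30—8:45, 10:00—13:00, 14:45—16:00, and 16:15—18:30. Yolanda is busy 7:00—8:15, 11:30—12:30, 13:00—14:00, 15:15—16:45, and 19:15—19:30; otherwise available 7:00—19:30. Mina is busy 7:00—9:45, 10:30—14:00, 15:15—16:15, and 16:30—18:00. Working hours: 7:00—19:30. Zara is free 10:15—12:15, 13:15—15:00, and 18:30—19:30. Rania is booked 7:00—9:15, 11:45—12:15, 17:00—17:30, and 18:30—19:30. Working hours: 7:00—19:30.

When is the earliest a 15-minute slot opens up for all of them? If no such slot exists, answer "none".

Yolanda free within 07:00–19:30: 08:15–11:30, 12:30–13:00, 14:00–15:15, 16:45–19:15.
Mina free within 07:00–19:30: 09:45–10:30, 14:00–15:15, 16:15–16:30, 18:00–19:30.
Rania free within 07:00–19:30: 09:15–11:45, 12:15–17:00, 17:30–18:30.
Brynn ∩ Yolanda: 08:30–08:45, 10:00–11:30, 12:30–13:00, 14:45–15:15, 16:45–18:30.
Brynn ∩ Yolanda ∩ Mina: 10:00–10:30, 14:45–15:15, 18:00–18:30.
Brynn ∩ Yolanda ∩ Mina ∩ Zara: 10:15–10:30, 14:45–15:00.
Brynn ∩ Yolanda ∩ Mina ∩ Zara ∩ Rania: 10:15–10:30, 14:45–15:00.
Windows ≥ 15 min: 10:15–10:30, 14:45–15:00.
Earliest such window starts at 10:15.

10:15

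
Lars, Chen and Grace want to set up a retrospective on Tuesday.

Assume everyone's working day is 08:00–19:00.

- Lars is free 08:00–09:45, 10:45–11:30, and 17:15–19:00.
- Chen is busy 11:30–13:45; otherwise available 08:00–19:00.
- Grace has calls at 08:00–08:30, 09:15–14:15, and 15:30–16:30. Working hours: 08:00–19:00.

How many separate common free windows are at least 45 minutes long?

2

Chen free within 08:00–19:00: 08:00–11:30, 13:45–19:00.
Grace free within 08:00–19:00: 08:30–09:15, 14:15–15:30, 16:30–19:00.
Lars ∩ Chen: 08:00–09:45, 10:45–11:30, 17:15–19:00.
Lars ∩ Chen ∩ Grace: 08:30–09:15, 17:15–19:00.
Windows ≥ 45 min: 08:30–09:15, 17:15–19:00.
That's 2 windows.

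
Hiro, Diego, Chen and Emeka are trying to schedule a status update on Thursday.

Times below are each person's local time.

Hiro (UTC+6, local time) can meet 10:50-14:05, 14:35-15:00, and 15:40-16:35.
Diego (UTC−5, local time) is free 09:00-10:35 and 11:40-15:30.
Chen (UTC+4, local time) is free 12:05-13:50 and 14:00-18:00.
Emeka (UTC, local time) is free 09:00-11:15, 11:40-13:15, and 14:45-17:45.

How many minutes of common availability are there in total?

0 minutes

Hiro → UTC: 04:50–08:05, 08:35–09:00, 09:40–10:35.
Diego → UTC: 14:00–15:35, 16:40–20:30.
Chen → UTC: 08:05–09:50, 10:00–14:00.
Emeka → UTC: 09:00–11:15, 11:40–13:15, 14:45–17:45.
Hiro ∩ Diego: (none).
Hiro ∩ Diego ∩ Chen: (none).
Hiro ∩ Diego ∩ Chen ∩ Emeka: (none).
Total common minutes: 0.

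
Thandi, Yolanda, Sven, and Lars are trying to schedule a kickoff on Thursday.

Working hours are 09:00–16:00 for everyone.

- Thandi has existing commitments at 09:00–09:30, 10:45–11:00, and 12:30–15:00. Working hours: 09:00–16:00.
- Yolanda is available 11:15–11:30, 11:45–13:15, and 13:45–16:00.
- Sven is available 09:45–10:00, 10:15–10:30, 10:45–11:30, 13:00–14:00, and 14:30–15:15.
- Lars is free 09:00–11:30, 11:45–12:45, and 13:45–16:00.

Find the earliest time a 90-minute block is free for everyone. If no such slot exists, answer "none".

none

Thandi free within 09:00–16:00: 09:30–10:45, 11:00–12:30, 15:00–16:00.
Thandi ∩ Yolanda: 11:15–11:30, 11:45–12:30, 15:00–16:00.
Thandi ∩ Yolanda ∩ Sven: 11:15–11:30, 15:00–15:15.
Thandi ∩ Yolanda ∩ Sven ∩ Lars: 11:15–11:30, 15:00–15:15.
Windows ≥ 90 min: (none).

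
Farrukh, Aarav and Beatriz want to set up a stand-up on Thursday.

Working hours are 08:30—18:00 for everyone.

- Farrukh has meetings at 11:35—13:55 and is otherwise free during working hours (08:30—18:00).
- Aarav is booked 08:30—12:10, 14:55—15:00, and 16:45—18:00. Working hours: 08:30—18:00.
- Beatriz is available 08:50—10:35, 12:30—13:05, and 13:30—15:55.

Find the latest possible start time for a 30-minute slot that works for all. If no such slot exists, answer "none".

15:25

Farrukh free within 08:30–18:00: 08:30–11:35, 13:55–18:00.
Aarav free within 08:30–18:00: 12:10–14:55, 15:00–16:45.
Farrukh ∩ Aarav: 13:55–14:55, 15:00–16:45.
Farrukh ∩ Aarav ∩ Beatriz: 13:55–14:55, 15:00–15:55.
Windows ≥ 30 min: 13:55–14:55, 15:00–15:55.
Latest start in the last window 15:00–15:55 is 15:55 − 30 min = 15:25.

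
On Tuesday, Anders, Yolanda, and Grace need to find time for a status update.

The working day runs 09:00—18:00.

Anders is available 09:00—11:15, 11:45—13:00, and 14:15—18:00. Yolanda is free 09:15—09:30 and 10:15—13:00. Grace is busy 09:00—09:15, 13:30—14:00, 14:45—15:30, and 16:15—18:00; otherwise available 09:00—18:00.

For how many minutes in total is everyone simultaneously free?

Grace free within 09:00–18:00: 09:15–13:30, 14:00–14:45, 15:30–16:15.
Anders ∩ Yolanda: 09:15–09:30, 10:15–11:15, 11:45–13:00.
Anders ∩ Yolanda ∩ Grace: 09:15–09:30, 10:15–11:15, 11:45–13:00.
Total common minutes: 15 + 60 + 75 = 150.

150 minutes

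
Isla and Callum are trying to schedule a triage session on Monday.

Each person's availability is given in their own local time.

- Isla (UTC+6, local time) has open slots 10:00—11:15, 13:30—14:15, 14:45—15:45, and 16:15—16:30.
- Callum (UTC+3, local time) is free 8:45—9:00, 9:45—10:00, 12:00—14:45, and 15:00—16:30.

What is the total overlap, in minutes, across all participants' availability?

60 minutes

Isla → UTC: 04:00–05:15, 07:30–08:15, 08:45–09:45, 10:15–10:30.
Callum → UTC: 05:45–06:00, 06:45–07:00, 09:00–11:45, 12:00–13:30.
Isla ∩ Callum: 09:00–09:45, 10:15–10:30.
Total common minutes: 45 + 15 = 60.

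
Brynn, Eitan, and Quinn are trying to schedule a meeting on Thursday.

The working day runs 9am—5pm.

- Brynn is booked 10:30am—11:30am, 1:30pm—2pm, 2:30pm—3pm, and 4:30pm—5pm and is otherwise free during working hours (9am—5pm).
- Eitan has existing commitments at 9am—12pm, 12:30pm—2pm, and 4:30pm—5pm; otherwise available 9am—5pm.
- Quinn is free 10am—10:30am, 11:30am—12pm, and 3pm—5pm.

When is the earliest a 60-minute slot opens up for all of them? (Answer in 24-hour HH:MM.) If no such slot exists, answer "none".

15:00

Brynn free within 09:00–17:00: 09:00–10:30, 11:30–13:30, 14:00–14:30, 15:00–16:30.
Eitan free within 09:00–17:00: 12:00–12:30, 14:00–16:30.
Brynn ∩ Eitan: 12:00–12:30, 14:00–14:30, 15:00–16:30.
Brynn ∩ Eitan ∩ Quinn: 15:00–16:30.
Windows ≥ 60 min: 15:00–16:30.
Earliest such window starts at 15:00.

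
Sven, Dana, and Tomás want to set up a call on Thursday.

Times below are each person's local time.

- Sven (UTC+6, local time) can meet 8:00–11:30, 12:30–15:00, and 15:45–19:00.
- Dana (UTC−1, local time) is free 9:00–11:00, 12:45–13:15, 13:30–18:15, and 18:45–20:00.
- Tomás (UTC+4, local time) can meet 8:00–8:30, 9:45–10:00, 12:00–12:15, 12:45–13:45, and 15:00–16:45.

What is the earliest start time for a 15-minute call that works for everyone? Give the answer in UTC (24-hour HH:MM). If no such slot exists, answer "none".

11:00

Sven → UTC: 02:00–05:30, 06:30–09:00, 09:45–13:00.
Dana → UTC: 10:00–12:00, 13:45–14:15, 14:30–19:15, 19:45–21:00.
Tomás → UTC: 04:00–04:30, 05:45–06:00, 08:00–08:15, 08:45–09:45, 11:00–12:45.
Sven ∩ Dana: 10:00–12:00.
Sven ∩ Dana ∩ Tomás: 11:00–12:00.
Windows ≥ 15 min: 11:00–12:00.
Earliest such window starts at 11:00.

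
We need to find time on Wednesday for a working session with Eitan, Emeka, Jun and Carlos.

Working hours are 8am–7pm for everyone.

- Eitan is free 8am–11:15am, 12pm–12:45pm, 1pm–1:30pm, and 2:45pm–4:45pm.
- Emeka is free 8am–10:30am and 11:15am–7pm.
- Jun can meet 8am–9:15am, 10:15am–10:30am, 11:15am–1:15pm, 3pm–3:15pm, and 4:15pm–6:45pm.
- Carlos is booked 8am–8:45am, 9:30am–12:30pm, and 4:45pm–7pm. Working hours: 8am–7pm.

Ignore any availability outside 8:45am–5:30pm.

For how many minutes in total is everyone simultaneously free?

Carlos free within 08:00–19:00: 08:45–09:30, 12:30–16:45.
Eitan ∩ Emeka: 08:00–10:30, 12:00–12:45, 13:00–13:30, 14:45–16:45.
Eitan ∩ Emeka ∩ Jun: 08:00–09:15, 10:15–10:30, 12:00–12:45, 13:00–13:15, 15:00–15:15, 16:15–16:45.
Eitan ∩ Emeka ∩ Jun ∩ Carlos: 08:45–09:15, 12:30–12:45, 13:00–13:15, 15:00–15:15, 16:15–16:45.
Restricted to 08:45–17:30: 08:45–09:15, 12:30–12:45, 13:00–13:15, 15:00–15:15, 16:15–16:45.
Total common minutes: 30 + 15 + 15 + 15 + 30 = 105.

105 minutes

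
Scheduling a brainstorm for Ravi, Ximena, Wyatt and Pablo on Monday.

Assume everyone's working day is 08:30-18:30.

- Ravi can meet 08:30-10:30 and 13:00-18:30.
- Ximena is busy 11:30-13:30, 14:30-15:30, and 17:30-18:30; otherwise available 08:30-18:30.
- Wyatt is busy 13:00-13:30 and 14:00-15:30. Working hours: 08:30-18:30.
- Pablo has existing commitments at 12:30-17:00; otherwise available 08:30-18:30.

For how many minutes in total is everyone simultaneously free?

Ximena free within 08:30–18:30: 08:30–11:30, 13:30–14:30, 15:30–17:30.
Wyatt free within 08:30–18:30: 08:30–13:00, 13:30–14:00, 15:30–18:30.
Pablo free within 08:30–18:30: 08:30–12:30, 17:00–18:30.
Ravi ∩ Ximena: 08:30–10:30, 13:30–14:30, 15:30–17:30.
Ravi ∩ Ximena ∩ Wyatt: 08:30–10:30, 13:30–14:00, 15:30–17:30.
Ravi ∩ Ximena ∩ Wyatt ∩ Pablo: 08:30–10:30, 17:00–17:30.
Total common minutes: 120 + 30 = 150.

150 minutes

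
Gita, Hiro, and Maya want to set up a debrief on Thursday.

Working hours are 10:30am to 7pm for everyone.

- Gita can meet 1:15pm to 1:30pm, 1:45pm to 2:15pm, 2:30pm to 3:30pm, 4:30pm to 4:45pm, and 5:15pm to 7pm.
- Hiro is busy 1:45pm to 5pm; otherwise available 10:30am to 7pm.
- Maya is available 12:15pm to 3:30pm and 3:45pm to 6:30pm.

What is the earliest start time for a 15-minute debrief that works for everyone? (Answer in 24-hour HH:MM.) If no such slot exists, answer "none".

Hiro free within 10:30–19:00: 10:30–13:45, 17:00–19:00.
Gita ∩ Hiro: 13:15–13:30, 17:15–19:00.
Gita ∩ Hiro ∩ Maya: 13:15–13:30, 17:15–18:30.
Windows ≥ 15 min: 13:15–13:30, 17:15–18:30.
Earliest such window starts at 13:15.

13:15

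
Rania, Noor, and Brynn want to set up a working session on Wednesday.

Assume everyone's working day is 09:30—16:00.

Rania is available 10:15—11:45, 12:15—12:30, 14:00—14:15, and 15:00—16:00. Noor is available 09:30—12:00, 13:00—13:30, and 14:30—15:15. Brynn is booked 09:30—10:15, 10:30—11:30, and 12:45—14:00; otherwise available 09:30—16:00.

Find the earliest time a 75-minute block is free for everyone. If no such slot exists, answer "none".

none

Brynn free within 09:30–16:00: 10:15–10:30, 11:30–12:45, 14:00–16:00.
Rania ∩ Noor: 10:15–11:45, 15:00–15:15.
Rania ∩ Noor ∩ Brynn: 10:15–10:30, 11:30–11:45, 15:00–15:15.
Windows ≥ 75 min: (none).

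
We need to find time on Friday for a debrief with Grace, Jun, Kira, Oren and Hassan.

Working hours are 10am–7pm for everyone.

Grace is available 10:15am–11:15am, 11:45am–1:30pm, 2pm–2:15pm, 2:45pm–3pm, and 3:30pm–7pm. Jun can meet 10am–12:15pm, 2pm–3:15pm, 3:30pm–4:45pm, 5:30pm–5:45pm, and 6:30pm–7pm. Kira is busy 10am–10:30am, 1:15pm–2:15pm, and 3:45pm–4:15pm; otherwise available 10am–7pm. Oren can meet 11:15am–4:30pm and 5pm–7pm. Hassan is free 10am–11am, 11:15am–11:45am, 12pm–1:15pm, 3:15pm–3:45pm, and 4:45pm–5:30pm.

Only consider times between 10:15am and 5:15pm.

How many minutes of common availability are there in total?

30 minutes

Kira free within 10:00–19:00: 10:30–13:15, 14:15–15:45, 16:15–19:00.
Grace ∩ Jun: 10:15–11:15, 11:45–12:15, 14:00–14:15, 14:45–15:00, 15:30–16:45, 17:30–17:45, 18:30–19:00.
Grace ∩ Jun ∩ Kira: 10:30–11:15, 11:45–12:15, 14:45–15:00, 15:30–15:45, 16:15–16:45, 17:30–17:45, 18:30–19:00.
Grace ∩ Jun ∩ Kira ∩ Oren: 11:45–12:15, 14:45–15:00, 15:30–15:45, 16:15–16:30, 17:30–17:45, 18:30–19:00.
Grace ∩ Jun ∩ Kira ∩ Oren ∩ Hassan: 12:00–12:15, 15:30–15:45.
Restricted to 10:15–17:15: 12:00–12:15, 15:30–15:45.
Total common minutes: 15 + 15 = 30.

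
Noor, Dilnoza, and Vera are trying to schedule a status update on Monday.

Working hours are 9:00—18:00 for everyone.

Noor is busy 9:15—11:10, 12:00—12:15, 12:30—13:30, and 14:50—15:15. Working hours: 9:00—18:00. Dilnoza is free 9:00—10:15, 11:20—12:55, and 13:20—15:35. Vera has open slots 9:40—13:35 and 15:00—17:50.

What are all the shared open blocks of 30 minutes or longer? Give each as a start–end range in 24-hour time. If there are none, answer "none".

Noor free within 09:00–18:00: 09:00–09:15, 11:10–12:00, 12:15–12:30, 13:30–14:50, 15:15–18:00.
Noor ∩ Dilnoza: 09:00–09:15, 11:20–12:00, 12:15–12:30, 13:30–14:50, 15:15–15:35.
Noor ∩ Dilnoza ∩ Vera: 11:20–12:00, 12:15–12:30, 13:30–13:35, 15:15–15:35.
Windows ≥ 30 min: 11:20–12:00.

11:20–12:00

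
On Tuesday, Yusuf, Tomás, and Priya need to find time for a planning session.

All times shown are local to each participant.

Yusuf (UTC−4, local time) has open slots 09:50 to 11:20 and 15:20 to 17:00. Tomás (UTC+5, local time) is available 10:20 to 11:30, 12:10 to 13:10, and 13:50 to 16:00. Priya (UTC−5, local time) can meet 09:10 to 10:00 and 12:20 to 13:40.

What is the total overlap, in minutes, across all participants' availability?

0 minutes

Yusuf → UTC: 13:50–15:20, 19:20–21:00.
Tomás → UTC: 05:20–06:30, 07:10–08:10, 08:50–11:00.
Priya → UTC: 14:10–15:00, 17:20–18:40.
Yusuf ∩ Tomás: (none).
Yusuf ∩ Tomás ∩ Priya: (none).
Total common minutes: 0.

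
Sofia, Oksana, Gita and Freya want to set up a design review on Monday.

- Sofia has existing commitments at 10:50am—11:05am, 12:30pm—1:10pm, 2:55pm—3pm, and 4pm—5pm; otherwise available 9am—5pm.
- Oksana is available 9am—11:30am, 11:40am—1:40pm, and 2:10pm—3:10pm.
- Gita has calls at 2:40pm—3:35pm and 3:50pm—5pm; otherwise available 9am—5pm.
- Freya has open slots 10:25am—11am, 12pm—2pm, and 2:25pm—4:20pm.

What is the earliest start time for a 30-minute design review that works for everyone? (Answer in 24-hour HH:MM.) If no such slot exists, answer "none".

12:00

Sofia free within 09:00–17:00: 09:00–10:50, 11:05–12:30, 13:10–14:55, 15:00–16:00.
Gita free within 09:00–17:00: 09:00–14:40, 15:35–15:50.
Sofia ∩ Oksana: 09:00–10:50, 11:05–11:30, 11:40–12:30, 13:10–13:40, 14:10–14:55, 15:00–15:10.
Sofia ∩ Oksana ∩ Gita: 09:00–10:50, 11:05–11:30, 11:40–12:30, 13:10–13:40, 14:10–14:40.
Sofia ∩ Oksana ∩ Gita ∩ Freya: 10:25–10:50, 12:00–12:30, 13:10–13:40, 14:25–14:40.
Windows ≥ 30 min: 12:00–12:30, 13:10–13:40.
Earliest such window starts at 12:00.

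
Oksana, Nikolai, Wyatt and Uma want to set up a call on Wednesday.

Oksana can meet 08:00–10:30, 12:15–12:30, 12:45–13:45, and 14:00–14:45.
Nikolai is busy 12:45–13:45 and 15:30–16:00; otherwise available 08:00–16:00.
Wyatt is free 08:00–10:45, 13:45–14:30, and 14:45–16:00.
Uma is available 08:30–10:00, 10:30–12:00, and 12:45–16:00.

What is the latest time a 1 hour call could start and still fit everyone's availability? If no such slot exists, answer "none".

09:00

Nikolai free within 08:00–16:00: 08:00–12:45, 13:45–15:30.
Oksana ∩ Nikolai: 08:00–10:30, 12:15–12:30, 14:00–14:45.
Oksana ∩ Nikolai ∩ Wyatt: 08:00–10:30, 14:00–14:30.
Oksana ∩ Nikolai ∩ Wyatt ∩ Uma: 08:30–10:00, 14:00–14:30.
Windows ≥ 60 min: 08:30–10:00.
Latest start in the last window 08:30–10:00 is 10:00 − 60 min = 09:00.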